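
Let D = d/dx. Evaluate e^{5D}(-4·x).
- 4 x - 20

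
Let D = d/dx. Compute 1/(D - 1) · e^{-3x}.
- \frac{e^{- 3 x}}{4}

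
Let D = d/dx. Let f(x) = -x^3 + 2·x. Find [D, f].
2 - 3 x^{2}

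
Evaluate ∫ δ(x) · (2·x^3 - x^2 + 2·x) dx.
0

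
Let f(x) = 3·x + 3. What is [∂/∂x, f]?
3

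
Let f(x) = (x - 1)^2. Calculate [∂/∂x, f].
2 x - 2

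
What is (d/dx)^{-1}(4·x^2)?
\frac{4 x^{3}}{3}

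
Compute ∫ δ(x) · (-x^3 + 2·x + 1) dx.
1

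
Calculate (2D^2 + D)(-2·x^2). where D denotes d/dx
- 4 x - 8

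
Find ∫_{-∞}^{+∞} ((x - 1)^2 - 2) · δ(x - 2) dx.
-1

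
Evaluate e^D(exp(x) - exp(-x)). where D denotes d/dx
2 \sinh{\left(x + 1 \right)}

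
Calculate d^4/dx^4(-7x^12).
- 83160 x^{8}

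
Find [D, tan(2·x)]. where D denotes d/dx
\frac{2}{\cos^{2}{\left(2 x \right)}}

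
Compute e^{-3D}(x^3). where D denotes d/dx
x^{3} - 9 x^{2} + 27 x - 27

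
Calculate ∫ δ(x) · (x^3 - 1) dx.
-1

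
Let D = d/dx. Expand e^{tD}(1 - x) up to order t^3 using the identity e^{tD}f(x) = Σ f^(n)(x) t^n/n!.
- t - x + 1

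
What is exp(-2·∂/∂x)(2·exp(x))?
2 e^{x - 2}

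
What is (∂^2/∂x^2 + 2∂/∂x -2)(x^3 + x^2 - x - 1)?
- 2 x^{3} + 4 x^{2} + 12 x + 2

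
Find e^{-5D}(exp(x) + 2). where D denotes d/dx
e^{x - 5} + 2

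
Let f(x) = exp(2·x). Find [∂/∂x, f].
2 e^{2 x}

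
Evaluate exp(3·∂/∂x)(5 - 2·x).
- 2 x - 1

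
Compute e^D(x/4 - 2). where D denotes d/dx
\frac{x}{4} - \frac{7}{4}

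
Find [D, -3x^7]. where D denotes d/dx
- 21 x^{6}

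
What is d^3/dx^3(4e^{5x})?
500 e^{5 x}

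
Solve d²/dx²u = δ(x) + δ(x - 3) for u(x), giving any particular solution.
\frac{|x|}{2} + \frac{|x - 3|}{2}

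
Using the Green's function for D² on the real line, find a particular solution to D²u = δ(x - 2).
\frac{|x - 2|}{2}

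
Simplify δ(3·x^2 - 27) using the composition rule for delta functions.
\frac{\delta(x - 3) + \delta(x + 3)}{18}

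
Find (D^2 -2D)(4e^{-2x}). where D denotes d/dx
32 e^{- 2 x}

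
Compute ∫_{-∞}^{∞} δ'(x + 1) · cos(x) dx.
- \sin{\left(1 \right)}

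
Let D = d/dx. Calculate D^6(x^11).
332640 x^{5}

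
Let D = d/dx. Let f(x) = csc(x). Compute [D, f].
- \cot{\left(x \right)} \csc{\left(x \right)}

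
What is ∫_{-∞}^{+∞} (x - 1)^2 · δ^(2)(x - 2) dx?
2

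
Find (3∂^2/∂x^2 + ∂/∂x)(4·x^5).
20 x^{3} \left(x + 12\right)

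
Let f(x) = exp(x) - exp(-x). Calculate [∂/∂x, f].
2 \cosh{\left(x \right)}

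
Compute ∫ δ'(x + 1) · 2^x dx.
- \frac{\log{\left(2 \right)}}{2}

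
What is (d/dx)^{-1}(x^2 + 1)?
\frac{x^{3}}{3} + x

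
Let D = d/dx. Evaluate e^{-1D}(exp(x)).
e^{x - 1}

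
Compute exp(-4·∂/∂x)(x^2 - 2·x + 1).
x^{2} - 10 x + 25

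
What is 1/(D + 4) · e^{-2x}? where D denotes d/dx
\frac{e^{- 2 x}}{2}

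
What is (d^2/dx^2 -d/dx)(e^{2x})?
2 e^{2 x}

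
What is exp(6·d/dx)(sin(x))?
\sin{\left(x + 6 \right)}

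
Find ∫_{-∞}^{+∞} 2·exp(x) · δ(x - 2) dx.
2 e^{2}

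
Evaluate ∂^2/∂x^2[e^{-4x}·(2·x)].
16 \left(2 x - 1\right) e^{- 4 x}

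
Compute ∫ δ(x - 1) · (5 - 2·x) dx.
3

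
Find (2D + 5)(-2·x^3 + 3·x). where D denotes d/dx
- 10 x^{3} - 12 x^{2} + 15 x + 6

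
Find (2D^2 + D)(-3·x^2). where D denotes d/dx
- 6 x - 12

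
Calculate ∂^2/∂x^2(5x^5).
100 x^{3}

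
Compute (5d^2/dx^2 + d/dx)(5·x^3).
15 x \left(x + 10\right)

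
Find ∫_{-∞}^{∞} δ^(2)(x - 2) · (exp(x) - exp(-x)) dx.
2 \sinh{\left(2 \right)}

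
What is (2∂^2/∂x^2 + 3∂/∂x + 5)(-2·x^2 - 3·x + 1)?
- 10 x^{2} - 27 x - 12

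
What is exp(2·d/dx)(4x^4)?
4 x^{4} + 32 x^{3} + 96 x^{2} + 128 x + 64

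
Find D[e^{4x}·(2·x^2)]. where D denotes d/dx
4 x \left(2 x + 1\right) e^{4 x}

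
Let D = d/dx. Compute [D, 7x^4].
28 x^{3}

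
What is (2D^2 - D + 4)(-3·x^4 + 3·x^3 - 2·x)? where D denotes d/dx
- 12 x^{4} + 24 x^{3} - 81 x^{2} + 28 x + 2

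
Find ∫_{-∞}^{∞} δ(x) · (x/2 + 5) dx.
5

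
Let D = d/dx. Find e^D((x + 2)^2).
x^{2} + 6 x + 9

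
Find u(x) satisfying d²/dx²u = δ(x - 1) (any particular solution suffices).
\frac{|x - 1|}{2}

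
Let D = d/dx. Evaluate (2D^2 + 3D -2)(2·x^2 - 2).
- 4 x^{2} + 12 x + 12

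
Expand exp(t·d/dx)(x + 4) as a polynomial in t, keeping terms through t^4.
t + x + 4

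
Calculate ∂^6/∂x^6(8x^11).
2661120 x^{5}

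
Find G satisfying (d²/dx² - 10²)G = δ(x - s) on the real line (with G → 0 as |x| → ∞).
-\frac{e^{-10|x-s|}}{20}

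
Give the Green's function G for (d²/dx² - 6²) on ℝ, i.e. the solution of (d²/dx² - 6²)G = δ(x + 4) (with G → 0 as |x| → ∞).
-\frac{e^{-6|x + 4|}}{12}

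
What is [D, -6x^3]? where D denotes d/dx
- 18 x^{2}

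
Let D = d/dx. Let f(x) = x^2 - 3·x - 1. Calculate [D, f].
2 x - 3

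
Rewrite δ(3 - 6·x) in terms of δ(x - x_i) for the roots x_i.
\frac{\delta(x - 1/2)}{6}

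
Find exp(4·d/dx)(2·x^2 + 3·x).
2 x^{2} + 19 x + 44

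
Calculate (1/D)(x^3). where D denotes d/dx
\frac{x^{4}}{4}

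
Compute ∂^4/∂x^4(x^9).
3024 x^{5}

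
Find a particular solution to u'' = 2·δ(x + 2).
|x + 2|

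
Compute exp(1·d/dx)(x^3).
x^{3} + 3 x^{2} + 3 x + 1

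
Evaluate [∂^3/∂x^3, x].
3\frac{d^{2}}{dx^{2}}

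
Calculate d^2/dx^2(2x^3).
12 x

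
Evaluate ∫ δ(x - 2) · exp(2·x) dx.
e^{4}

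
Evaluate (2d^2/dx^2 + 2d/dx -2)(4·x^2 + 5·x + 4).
- 8 x^{2} + 6 x + 18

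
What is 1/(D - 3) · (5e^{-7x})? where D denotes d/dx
- \frac{e^{- 7 x}}{2}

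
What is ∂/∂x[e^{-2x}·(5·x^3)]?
x^{2} \left(15 - 10 x\right) e^{- 2 x}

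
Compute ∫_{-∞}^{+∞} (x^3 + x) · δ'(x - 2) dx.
-13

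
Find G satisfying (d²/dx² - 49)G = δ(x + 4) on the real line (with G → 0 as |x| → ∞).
-\frac{e^{-7|x + 4|}}{14}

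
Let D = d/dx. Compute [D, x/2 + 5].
\frac{1}{2}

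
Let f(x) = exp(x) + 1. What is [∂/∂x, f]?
e^{x}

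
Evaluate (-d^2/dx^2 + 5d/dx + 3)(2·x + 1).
6 x + 13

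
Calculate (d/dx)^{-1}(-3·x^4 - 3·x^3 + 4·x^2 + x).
- \frac{3 x^{5}}{5} - \frac{3 x^{4}}{4} + \frac{4 x^{3}}{3} + \frac{x^{2}}{2}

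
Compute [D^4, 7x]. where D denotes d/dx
28D^{3}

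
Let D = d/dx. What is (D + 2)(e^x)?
3 e^{x}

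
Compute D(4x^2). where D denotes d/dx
8 x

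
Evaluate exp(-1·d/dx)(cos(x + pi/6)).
\cos{\left(x - 1 + \frac{\pi}{6} \right)}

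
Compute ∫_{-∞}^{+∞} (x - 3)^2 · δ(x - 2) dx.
1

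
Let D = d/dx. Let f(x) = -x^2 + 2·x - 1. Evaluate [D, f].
2 - 2 x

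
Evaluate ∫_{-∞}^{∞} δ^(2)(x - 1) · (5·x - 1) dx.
0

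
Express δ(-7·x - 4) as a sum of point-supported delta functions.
\frac{\delta(x + 4/7)}{7}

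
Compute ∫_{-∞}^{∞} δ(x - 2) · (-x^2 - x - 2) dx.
-8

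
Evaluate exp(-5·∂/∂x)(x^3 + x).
x^{3} - 15 x^{2} + 76 x - 130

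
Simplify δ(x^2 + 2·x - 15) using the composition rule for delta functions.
\frac{\delta(x + 5) + \delta(x - 3)}{8}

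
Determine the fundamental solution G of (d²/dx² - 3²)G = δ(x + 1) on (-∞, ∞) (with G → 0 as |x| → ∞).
-\frac{e^{-3|x + 1|}}{6}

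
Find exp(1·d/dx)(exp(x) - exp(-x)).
2 \sinh{\left(x + 1 \right)}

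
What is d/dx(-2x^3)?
- 6 x^{2}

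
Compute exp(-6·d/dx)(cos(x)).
\cos{\left(x - 6 \right)}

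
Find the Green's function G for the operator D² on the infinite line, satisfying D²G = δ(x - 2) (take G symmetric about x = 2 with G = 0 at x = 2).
\frac{|x - 2|}{2}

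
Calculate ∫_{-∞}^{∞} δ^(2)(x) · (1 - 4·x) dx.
0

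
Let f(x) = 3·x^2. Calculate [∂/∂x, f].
6 x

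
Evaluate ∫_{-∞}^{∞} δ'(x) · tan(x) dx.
-1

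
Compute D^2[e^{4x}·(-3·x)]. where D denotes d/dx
\left(- 48 x - 24\right) e^{4 x}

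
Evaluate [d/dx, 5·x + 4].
5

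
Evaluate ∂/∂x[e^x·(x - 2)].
\left(x - 1\right) e^{x}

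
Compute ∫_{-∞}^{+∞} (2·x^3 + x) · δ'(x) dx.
-1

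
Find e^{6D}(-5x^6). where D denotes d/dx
- 5 x^{6} - 180 x^{5} - 2700 x^{4} - 21600 x^{3} - 97200 x^{2} - 233280 x - 233280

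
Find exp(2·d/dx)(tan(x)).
\tan{\left(x + 2 \right)}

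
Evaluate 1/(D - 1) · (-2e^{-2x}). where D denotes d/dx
\frac{2 e^{- 2 x}}{3}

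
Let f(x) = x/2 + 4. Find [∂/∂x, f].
\frac{1}{2}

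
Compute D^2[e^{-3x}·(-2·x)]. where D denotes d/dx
6 \left(2 - 3 x\right) e^{- 3 x}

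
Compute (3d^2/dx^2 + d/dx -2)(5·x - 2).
9 - 10 x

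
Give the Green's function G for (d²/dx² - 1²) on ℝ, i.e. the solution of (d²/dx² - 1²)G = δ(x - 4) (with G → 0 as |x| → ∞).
-\frac{e^{-|x - 4|}}{2}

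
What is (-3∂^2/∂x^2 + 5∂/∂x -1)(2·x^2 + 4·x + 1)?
- 2 x^{2} + 16 x + 7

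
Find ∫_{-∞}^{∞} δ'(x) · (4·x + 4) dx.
-4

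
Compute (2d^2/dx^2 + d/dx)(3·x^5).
15 x^{3} \left(x + 8\right)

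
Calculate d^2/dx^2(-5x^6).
- 150 x^{4}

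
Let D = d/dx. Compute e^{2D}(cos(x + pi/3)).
\cos{\left(x + \frac{\pi}{3} + 2 \right)}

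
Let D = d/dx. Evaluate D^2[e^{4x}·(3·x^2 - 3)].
\left(48 x^{2} + 48 x - 42\right) e^{4 x}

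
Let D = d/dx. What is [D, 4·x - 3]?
4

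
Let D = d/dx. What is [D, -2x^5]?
- 10 x^{4}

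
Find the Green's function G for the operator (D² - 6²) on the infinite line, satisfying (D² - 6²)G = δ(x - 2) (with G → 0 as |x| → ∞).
-\frac{e^{-6|x - 2|}}{12}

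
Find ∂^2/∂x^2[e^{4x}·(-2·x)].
\left(- 32 x - 16\right) e^{4 x}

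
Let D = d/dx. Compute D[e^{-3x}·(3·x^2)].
3 x \left(2 - 3 x\right) e^{- 3 x}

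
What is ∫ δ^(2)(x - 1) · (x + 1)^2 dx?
2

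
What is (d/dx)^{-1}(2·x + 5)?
x^{2} + 5 x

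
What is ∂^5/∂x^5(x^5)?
120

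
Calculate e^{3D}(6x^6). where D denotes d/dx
6 x^{6} + 108 x^{5} + 810 x^{4} + 3240 x^{3} + 7290 x^{2} + 8748 x + 4374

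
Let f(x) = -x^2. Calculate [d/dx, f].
- 2 x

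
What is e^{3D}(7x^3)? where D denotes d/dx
7 x^{3} + 63 x^{2} + 189 x + 189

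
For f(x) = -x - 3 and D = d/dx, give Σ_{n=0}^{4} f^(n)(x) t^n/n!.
- t - x - 3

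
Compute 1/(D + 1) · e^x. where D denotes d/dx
\frac{e^{x}}{2}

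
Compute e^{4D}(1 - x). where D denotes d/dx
- x - 3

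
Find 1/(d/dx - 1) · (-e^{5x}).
- \frac{e^{5 x}}{4}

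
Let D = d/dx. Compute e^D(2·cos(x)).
2 \cos{\left(x + 1 \right)}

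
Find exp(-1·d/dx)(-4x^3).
- 4 x^{3} + 12 x^{2} - 12 x + 4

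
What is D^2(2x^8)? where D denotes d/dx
112 x^{6}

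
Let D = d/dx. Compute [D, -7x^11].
- 77 x^{10}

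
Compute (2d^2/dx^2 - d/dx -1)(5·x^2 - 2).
- 5 x^{2} - 10 x + 22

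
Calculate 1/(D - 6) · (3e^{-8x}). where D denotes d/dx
- \frac{3 e^{- 8 x}}{14}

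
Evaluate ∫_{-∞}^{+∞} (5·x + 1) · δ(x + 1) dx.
-4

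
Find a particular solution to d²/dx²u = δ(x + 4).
\frac{|x + 4|}{2}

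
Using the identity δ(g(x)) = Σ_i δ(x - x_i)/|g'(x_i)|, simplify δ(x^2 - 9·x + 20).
\frac{\delta(x - 4) + \delta(x - 5)}{1}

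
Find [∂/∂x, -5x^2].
- 10 x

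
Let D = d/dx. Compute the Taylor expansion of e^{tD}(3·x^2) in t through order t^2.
3 t^{2} + 6 t x + 3 x^{2}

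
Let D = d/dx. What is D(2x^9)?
18 x^{8}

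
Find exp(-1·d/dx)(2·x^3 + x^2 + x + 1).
2 x^{3} - 5 x^{2} + 5 x - 1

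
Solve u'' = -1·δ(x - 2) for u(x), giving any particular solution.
-\frac{|x - 2|}{2}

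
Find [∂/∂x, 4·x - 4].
4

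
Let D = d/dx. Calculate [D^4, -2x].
-8D^{3}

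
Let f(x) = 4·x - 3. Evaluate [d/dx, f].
4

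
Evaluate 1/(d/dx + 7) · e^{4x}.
\frac{e^{4 x}}{11}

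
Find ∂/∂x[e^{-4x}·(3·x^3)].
x^{2} \left(9 - 12 x\right) e^{- 4 x}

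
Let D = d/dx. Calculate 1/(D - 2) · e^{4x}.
\frac{e^{4 x}}{2}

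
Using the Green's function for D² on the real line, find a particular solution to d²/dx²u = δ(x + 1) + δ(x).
\frac{|x + 1|}{2} + \frac{|x|}{2}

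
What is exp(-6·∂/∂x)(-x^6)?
- x^{6} + 36 x^{5} - 540 x^{4} + 4320 x^{3} - 19440 x^{2} + 46656 x - 46656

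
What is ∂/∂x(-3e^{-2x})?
6 e^{- 2 x}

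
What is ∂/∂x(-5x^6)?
- 30 x^{5}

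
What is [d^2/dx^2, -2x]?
-4\frac{d}{dx}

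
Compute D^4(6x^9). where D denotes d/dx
18144 x^{5}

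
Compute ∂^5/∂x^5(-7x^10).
- 211680 x^{5}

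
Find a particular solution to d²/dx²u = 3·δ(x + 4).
\frac{3|x + 4|}{2}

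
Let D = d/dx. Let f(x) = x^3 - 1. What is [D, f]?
3 x^{2}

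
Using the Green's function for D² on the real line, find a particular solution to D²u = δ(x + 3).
\frac{|x + 3|}{2}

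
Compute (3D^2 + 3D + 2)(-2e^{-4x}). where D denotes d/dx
- 76 e^{- 4 x}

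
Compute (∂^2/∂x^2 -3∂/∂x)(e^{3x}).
0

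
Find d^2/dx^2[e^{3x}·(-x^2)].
\left(- 9 x^{2} - 12 x - 2\right) e^{3 x}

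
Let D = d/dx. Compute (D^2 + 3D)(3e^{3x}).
54 e^{3 x}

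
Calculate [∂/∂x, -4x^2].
- 8 x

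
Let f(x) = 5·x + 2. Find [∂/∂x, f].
5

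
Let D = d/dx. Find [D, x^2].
2 x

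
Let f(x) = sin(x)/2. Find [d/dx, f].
\frac{\cos{\left(x \right)}}{2}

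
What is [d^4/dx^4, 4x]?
16\frac{d^{3}}{dx^{3}}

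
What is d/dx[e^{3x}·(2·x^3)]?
6 x^{2} \left(x + 1\right) e^{3 x}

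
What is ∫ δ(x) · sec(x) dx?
1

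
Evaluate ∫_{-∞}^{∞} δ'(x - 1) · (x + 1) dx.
-1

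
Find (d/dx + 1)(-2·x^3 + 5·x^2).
x \left(- 2 x^{2} - x + 10\right)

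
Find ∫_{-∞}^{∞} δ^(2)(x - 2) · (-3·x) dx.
0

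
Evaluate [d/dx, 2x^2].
4 x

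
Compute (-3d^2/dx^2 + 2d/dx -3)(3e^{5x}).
- 204 e^{5 x}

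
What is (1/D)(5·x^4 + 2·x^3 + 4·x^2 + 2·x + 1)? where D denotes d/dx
x^{5} + \frac{x^{4}}{2} + \frac{4 x^{3}}{3} + x^{2} + x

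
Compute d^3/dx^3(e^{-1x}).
- e^{- x}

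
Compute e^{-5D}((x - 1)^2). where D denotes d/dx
x^{2} - 12 x + 36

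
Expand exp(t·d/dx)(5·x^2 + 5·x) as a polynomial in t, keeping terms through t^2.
5 t^{2} + 5 t \left(2 x + 1\right) + 5 x^{2} + 5 x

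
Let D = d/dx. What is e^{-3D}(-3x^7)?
- 3 x^{7} + 63 x^{6} - 567 x^{5} + 2835 x^{4} - 8505 x^{3} + 15309 x^{2} - 15309 x + 6561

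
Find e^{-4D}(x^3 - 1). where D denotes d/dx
x^{3} - 12 x^{2} + 48 x - 65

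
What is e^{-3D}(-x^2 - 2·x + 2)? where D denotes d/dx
- x^{2} + 4 x - 1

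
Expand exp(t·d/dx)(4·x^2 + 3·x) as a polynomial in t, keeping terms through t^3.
4 t^{2} + t \left(8 x + 3\right) + 4 x^{2} + 3 x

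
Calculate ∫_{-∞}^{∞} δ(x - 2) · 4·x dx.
8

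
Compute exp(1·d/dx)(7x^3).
7 x^{3} + 21 x^{2} + 21 x + 7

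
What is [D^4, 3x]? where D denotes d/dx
12D^{3}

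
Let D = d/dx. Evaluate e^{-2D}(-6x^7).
- 6 x^{7} + 84 x^{6} - 504 x^{5} + 1680 x^{4} - 3360 x^{3} + 4032 x^{2} - 2688 x + 768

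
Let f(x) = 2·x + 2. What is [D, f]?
2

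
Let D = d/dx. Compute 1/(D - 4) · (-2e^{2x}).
e^{2 x}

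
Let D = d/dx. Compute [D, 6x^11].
66 x^{10}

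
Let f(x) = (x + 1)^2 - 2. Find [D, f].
2 x + 2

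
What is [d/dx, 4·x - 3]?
4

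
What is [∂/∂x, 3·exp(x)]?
3 e^{x}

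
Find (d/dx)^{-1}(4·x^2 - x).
\frac{4 x^{3}}{3} - \frac{x^{2}}{2}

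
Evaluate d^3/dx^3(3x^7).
630 x^{4}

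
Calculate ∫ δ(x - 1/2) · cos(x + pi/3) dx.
\cos{\left(\frac{1}{2} + \frac{\pi}{3} \right)}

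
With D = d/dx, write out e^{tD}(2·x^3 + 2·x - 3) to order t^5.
2 t^{3} + 6 t^{2} x + 2 t \left(3 x^{2} + 1\right) + 2 x^{3} + 2 x - 3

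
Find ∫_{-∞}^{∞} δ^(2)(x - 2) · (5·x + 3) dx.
0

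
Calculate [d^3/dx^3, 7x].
21\frac{d^{2}}{dx^{2}}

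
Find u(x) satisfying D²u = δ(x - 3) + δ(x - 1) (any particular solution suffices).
\frac{|x - 3|}{2} + \frac{|x - 1|}{2}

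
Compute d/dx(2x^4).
8 x^{3}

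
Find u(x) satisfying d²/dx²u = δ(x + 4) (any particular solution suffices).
\frac{|x + 4|}{2}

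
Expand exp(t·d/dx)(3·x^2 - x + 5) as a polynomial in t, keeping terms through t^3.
3 t^{2} + t \left(6 x - 1\right) + 3 x^{2} - x + 5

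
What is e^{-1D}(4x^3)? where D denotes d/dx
4 x^{3} - 12 x^{2} + 12 x - 4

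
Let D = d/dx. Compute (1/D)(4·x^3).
x^{4}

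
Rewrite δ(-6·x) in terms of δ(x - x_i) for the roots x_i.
\frac{\delta(x)}{6}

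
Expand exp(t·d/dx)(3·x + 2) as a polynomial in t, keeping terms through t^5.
3 t + 3 x + 2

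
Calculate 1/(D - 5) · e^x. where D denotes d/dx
- \frac{e^{x}}{4}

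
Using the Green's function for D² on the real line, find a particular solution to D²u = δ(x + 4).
\frac{|x + 4|}{2}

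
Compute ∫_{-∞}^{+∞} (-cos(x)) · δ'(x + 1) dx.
\sin{\left(1 \right)}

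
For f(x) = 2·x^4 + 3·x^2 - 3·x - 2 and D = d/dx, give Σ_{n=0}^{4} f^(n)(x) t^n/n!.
2 t^{4} + 8 t^{3} x + t^{2} \left(12 x^{2} + 3\right) + t \left(8 x^{3} + 6 x - 3\right) + 2 x^{4} + 3 x^{2} - 3 x - 2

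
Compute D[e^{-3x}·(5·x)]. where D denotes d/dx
5 \left(1 - 3 x\right) e^{- 3 x}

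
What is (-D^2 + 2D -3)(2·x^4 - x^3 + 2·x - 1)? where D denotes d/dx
- 6 x^{4} + 19 x^{3} - 30 x^{2} + 7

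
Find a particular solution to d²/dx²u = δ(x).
\frac{|x|}{2}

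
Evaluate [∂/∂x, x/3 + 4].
\frac{1}{3}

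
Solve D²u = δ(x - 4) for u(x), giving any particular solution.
\frac{|x - 4|}{2}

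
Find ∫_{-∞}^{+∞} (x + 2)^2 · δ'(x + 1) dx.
-2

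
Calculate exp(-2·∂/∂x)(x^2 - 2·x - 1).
x^{2} - 6 x + 7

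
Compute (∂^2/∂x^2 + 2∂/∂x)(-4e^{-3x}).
- 12 e^{- 3 x}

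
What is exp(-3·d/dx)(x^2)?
x^{2} - 6 x + 9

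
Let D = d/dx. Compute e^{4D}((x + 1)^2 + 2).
x^{2} + 10 x + 27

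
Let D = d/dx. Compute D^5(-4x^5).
-480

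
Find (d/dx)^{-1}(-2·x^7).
- \frac{x^{8}}{4}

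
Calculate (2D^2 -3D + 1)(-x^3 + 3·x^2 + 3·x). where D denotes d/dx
- x^{3} + 12 x^{2} - 27 x + 3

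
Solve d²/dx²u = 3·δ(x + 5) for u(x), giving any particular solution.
\frac{3|x + 5|}{2}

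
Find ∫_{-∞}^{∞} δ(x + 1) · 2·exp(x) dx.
\frac{2}{e}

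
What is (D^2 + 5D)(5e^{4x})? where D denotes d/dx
180 e^{4 x}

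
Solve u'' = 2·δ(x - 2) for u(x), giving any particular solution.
|x - 2|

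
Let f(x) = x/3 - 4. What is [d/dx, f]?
\frac{1}{3}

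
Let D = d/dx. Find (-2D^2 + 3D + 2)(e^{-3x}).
- 25 e^{- 3 x}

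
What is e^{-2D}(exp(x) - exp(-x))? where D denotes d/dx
- e^{2 - x} + e^{x - 2}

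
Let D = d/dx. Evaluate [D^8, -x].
-8D^{7}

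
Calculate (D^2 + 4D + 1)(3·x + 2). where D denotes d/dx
3 x + 14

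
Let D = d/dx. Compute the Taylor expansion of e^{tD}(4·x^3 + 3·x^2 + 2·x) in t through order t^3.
4 t^{3} + t^{2} \left(12 x + 3\right) + 2 t \left(6 x^{2} + 3 x + 1\right) + 4 x^{3} + 3 x^{2} + 2 x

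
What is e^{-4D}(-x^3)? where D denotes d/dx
- x^{3} + 12 x^{2} - 48 x + 64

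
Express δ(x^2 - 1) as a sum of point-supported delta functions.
\frac{\delta(x - 1) + \delta(x + 1)}{2}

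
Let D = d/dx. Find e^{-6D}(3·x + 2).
3 x - 16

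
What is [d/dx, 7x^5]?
35 x^{4}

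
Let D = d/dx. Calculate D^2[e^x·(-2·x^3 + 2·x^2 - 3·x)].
\left(- 2 x^{3} - 10 x^{2} - 7 x - 2\right) e^{x}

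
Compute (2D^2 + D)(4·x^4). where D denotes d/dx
16 x^{2} \left(x + 6\right)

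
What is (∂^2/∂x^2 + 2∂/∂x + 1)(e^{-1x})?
0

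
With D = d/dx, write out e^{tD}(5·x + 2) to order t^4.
5 t + 5 x + 2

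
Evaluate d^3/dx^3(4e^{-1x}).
- 4 e^{- x}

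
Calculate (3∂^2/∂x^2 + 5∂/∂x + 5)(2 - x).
5 - 5 x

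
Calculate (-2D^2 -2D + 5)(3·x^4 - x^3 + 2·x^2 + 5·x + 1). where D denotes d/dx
15 x^{4} - 29 x^{3} - 56 x^{2} + 29 x - 13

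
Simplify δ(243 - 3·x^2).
\frac{\delta(x - 9) + \delta(x + 9)}{54}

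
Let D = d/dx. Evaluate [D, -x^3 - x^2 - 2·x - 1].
- 3 x^{2} - 2 x - 2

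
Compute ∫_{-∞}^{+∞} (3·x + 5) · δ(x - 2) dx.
11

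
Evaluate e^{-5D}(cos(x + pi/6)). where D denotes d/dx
\cos{\left(x - 5 + \frac{\pi}{6} \right)}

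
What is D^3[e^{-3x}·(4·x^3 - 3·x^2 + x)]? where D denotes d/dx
3 \left(- 36 x^{3} + 135 x^{2} - 135 x + 35\right) e^{- 3 x}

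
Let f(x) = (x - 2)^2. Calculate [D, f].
2 x - 4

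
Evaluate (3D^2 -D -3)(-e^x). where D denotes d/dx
e^{x}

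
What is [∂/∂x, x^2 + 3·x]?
2 x + 3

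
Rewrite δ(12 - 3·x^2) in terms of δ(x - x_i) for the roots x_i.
\frac{\delta(x - 2) + \delta(x + 2)}{12}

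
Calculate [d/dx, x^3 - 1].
3 x^{2}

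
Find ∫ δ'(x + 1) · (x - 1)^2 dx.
4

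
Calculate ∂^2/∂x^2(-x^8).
- 56 x^{6}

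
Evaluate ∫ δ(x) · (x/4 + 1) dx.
1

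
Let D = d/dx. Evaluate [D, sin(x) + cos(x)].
- \sin{\left(x \right)} + \cos{\left(x \right)}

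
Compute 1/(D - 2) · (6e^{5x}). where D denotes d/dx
2 e^{5 x}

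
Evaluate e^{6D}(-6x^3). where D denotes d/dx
- 6 x^{3} - 108 x^{2} - 648 x - 1296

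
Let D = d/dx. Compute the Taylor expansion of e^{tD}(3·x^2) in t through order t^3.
3 t^{2} + 6 t x + 3 x^{2}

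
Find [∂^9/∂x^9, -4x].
-36\frac{d^{8}}{dx^{8}}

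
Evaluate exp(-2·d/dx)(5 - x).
7 - x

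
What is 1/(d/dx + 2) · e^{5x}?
\frac{e^{5 x}}{7}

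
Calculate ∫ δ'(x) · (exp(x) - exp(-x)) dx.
-2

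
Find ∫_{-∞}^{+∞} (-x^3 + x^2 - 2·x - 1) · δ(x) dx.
-1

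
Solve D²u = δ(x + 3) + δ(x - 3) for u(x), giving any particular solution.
\frac{|x + 3|}{2} + \frac{|x - 3|}{2}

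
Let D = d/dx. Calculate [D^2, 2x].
4D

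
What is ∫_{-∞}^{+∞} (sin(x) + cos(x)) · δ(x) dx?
1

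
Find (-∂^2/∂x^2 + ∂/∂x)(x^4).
4 x^{2} \left(x - 3\right)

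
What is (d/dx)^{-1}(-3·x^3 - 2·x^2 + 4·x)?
- \frac{3 x^{4}}{4} - \frac{2 x^{3}}{3} + 2 x^{2}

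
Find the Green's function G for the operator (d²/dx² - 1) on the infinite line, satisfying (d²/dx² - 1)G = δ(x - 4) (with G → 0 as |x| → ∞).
-\frac{e^{-|x - 4|}}{2}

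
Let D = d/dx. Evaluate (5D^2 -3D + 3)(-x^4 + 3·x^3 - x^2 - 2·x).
- 3 x^{4} + 21 x^{3} - 90 x^{2} + 90 x - 4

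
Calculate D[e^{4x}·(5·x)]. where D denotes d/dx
\left(20 x + 5\right) e^{4 x}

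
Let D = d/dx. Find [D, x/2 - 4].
\frac{1}{2}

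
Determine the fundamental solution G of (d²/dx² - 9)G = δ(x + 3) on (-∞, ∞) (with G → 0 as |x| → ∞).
-\frac{e^{-3|x + 3|}}{6}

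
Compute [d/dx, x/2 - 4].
\frac{1}{2}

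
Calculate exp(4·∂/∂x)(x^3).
x^{3} + 12 x^{2} + 48 x + 64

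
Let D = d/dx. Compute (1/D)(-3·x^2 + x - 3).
- x^{3} + \frac{x^{2}}{2} - 3 x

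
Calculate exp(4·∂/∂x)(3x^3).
3 x^{3} + 36 x^{2} + 144 x + 192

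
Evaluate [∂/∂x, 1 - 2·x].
-2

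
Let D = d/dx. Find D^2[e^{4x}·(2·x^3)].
4 x \left(8 x^{2} + 12 x + 3\right) e^{4 x}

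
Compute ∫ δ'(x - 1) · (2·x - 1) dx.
-2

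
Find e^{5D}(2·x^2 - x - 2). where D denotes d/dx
2 x^{2} + 19 x + 43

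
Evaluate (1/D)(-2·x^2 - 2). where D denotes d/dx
- \frac{2 x^{3}}{3} - 2 x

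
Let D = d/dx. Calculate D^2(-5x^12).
- 660 x^{10}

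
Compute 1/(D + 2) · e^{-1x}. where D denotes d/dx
e^{- x}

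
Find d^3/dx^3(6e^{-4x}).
- 384 e^{- 4 x}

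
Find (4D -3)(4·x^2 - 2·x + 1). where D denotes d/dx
- 12 x^{2} + 38 x - 11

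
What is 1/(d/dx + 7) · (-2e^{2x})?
- \frac{2 e^{2 x}}{9}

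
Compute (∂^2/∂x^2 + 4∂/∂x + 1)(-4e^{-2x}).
12 e^{- 2 x}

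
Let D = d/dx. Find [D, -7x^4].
- 28 x^{3}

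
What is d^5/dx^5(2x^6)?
1440 x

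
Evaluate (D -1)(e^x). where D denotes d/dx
0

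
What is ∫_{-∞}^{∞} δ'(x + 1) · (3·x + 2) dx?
-3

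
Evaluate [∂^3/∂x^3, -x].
-3\frac{d^{2}}{dx^{2}}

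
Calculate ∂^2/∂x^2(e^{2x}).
4 e^{2 x}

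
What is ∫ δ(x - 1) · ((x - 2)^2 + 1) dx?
2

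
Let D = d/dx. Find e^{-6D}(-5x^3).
- 5 x^{3} + 90 x^{2} - 540 x + 1080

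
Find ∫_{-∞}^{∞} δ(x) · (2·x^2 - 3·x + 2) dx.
2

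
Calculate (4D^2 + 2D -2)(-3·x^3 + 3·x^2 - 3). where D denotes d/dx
6 x^{3} - 24 x^{2} - 60 x + 30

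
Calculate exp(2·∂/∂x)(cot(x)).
\cot{\left(x + 2 \right)}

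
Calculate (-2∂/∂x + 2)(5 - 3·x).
16 - 6 x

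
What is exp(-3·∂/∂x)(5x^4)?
5 x^{4} - 60 x^{3} + 270 x^{2} - 540 x + 405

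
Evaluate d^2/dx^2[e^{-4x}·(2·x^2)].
4 \left(8 x^{2} - 8 x + 1\right) e^{- 4 x}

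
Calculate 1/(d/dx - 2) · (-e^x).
e^{x}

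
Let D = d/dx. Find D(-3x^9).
- 27 x^{8}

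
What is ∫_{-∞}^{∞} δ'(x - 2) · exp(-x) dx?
e^{-2}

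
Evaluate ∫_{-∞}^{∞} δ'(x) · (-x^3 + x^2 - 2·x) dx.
2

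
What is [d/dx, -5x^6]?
- 30 x^{5}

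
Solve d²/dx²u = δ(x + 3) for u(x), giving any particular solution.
\frac{|x + 3|}{2}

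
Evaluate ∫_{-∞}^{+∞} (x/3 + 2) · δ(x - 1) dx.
\frac{7}{3}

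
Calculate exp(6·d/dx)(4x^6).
4 x^{6} + 144 x^{5} + 2160 x^{4} + 17280 x^{3} + 77760 x^{2} + 186624 x + 186624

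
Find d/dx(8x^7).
56 x^{6}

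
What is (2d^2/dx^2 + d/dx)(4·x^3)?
12 x \left(x + 4\right)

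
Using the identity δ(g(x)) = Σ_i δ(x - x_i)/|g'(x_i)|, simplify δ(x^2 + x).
\frac{\delta(x + 1) + \delta(x)}{1}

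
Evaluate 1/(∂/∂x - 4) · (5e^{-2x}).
- \frac{5 e^{- 2 x}}{6}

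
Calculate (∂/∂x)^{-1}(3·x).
\frac{3 x^{2}}{2}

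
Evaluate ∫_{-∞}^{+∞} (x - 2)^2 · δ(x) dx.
4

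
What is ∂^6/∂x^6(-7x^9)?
- 423360 x^{3}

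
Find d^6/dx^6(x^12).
665280 x^{6}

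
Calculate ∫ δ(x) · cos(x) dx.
1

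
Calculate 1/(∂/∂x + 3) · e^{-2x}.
e^{- 2 x}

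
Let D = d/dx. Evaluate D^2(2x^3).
12 x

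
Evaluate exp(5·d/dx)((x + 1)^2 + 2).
x^{2} + 12 x + 38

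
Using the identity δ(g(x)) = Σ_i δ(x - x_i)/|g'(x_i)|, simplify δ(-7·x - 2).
\frac{\delta(x + 2/7)}{7}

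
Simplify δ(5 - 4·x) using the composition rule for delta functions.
\frac{\delta(x - 5/4)}{4}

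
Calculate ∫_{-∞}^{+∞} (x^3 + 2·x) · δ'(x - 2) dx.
-14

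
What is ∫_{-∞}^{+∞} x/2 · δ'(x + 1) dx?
- \frac{1}{2}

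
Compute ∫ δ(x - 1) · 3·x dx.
3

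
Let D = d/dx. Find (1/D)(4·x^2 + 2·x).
\frac{4 x^{3}}{3} + x^{2}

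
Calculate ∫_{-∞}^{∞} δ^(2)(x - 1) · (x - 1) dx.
0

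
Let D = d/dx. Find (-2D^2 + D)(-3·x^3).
9 x \left(4 - x\right)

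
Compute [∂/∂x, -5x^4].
- 20 x^{3}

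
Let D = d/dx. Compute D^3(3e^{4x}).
192 e^{4 x}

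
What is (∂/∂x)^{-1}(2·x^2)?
\frac{2 x^{3}}{3}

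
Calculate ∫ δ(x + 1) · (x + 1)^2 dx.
0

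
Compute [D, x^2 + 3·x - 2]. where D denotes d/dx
2 x + 3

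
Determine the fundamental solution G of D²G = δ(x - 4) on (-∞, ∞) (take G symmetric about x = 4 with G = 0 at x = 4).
\frac{|x - 4|}{2}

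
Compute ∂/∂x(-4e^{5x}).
- 20 e^{5 x}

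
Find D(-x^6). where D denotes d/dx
- 6 x^{5}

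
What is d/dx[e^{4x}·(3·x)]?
\left(12 x + 3\right) e^{4 x}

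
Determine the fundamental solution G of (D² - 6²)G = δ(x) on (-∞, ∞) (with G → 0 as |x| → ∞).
-\frac{e^{-6|x|}}{12}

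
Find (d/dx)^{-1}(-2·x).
- x^{2}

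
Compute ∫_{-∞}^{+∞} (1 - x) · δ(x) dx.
1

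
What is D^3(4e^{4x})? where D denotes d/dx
256 e^{4 x}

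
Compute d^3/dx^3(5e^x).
5 e^{x}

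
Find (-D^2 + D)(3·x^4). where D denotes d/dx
12 x^{2} \left(x - 3\right)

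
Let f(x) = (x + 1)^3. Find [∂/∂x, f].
3 \left(x + 1\right)^{2}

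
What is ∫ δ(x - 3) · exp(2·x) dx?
e^{6}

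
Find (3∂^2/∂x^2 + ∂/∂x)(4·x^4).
16 x^{2} \left(x + 9\right)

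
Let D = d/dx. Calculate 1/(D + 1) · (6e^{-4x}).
- 2 e^{- 4 x}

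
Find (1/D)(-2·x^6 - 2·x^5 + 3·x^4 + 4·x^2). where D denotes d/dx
- \frac{2 x^{7}}{7} - \frac{x^{6}}{3} + \frac{3 x^{5}}{5} + \frac{4 x^{3}}{3}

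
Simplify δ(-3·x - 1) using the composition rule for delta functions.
\frac{\delta(x + 1/3)}{3}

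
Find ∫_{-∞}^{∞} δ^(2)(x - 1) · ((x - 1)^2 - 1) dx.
2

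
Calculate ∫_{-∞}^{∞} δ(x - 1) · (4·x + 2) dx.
6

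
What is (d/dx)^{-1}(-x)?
- \frac{x^{2}}{2}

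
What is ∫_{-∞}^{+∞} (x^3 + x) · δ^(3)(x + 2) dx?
-6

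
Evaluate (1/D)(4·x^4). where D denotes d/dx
\frac{4 x^{5}}{5}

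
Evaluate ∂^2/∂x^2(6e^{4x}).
96 e^{4 x}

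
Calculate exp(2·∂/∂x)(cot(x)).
\cot{\left(x + 2 \right)}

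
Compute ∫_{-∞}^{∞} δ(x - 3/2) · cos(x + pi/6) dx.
\cos{\left(\frac{\pi}{6} + \frac{3}{2} \right)}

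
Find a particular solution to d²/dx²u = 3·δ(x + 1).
\frac{3|x + 1|}{2}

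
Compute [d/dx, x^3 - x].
3 x^{2} - 1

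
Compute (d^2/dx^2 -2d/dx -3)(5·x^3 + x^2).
- 15 x^{3} - 33 x^{2} + 26 x + 2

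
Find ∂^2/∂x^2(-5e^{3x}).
- 45 e^{3 x}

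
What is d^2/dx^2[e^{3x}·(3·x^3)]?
9 x \left(3 x^{2} + 6 x + 2\right) e^{3 x}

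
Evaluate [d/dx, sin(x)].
\cos{\left(x \right)}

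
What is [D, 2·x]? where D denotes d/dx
2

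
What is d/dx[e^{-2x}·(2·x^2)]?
4 x \left(1 - x\right) e^{- 2 x}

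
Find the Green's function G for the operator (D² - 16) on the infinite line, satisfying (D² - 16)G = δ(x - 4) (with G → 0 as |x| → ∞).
-\frac{e^{-4|x - 4|}}{8}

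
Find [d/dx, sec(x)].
\tan{\left(x \right)} \sec{\left(x \right)}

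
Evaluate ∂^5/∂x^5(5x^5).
600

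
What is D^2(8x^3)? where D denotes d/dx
48 x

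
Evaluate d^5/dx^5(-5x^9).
- 75600 x^{4}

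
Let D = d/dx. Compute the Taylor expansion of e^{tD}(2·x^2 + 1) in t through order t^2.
2 t^{2} + 4 t x + 2 x^{2} + 1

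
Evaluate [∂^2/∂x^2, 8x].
16\frac{d}{dx}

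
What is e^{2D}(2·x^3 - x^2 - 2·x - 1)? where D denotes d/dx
2 x^{3} + 11 x^{2} + 18 x + 7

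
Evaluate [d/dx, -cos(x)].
\sin{\left(x \right)}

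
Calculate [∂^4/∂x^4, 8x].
32\frac{d^{3}}{dx^{3}}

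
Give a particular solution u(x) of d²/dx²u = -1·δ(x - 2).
-\frac{|x - 2|}{2}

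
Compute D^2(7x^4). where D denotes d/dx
84 x^{2}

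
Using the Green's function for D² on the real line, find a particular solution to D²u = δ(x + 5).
\frac{|x + 5|}{2}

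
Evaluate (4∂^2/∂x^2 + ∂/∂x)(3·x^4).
12 x^{2} \left(x + 12\right)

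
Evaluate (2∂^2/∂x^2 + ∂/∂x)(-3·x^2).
- 6 x - 12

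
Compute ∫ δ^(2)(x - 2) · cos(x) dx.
- \cos{\left(2 \right)}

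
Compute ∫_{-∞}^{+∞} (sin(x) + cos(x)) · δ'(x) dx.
-1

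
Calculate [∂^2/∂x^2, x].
2\frac{d}{dx}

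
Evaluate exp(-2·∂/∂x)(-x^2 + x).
- x^{2} + 5 x - 6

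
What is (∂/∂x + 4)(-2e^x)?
- 10 e^{x}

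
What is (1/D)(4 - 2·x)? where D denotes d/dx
- x^{2} + 4 x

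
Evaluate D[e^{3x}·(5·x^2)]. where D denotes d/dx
5 x \left(3 x + 2\right) e^{3 x}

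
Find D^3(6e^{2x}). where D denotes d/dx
48 e^{2 x}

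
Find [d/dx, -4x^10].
- 40 x^{9}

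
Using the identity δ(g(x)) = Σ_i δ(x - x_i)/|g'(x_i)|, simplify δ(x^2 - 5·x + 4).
\frac{\delta(x - 1) + \delta(x - 4)}{3}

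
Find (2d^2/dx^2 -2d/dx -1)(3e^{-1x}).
9 e^{- x}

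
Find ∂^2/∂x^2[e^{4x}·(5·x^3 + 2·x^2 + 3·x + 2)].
\left(80 x^{3} + 152 x^{2} + 110 x + 60\right) e^{4 x}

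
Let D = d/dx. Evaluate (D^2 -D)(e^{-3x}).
12 e^{- 3 x}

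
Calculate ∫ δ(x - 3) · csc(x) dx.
\csc{\left(3 \right)}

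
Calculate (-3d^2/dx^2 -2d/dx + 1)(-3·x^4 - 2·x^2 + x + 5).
- 3 x^{4} + 24 x^{3} + 106 x^{2} + 9 x + 15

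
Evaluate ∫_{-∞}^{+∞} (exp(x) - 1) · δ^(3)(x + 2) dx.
- \frac{1}{e^{2}}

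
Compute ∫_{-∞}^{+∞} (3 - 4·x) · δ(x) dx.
3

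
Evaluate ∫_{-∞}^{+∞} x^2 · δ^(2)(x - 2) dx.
2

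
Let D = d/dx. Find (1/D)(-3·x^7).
- \frac{3 x^{8}}{8}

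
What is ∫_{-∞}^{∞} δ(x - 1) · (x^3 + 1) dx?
2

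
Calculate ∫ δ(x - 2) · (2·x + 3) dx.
7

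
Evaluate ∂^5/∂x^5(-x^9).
- 15120 x^{4}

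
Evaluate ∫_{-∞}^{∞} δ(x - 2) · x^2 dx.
4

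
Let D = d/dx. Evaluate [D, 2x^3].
6 x^{2}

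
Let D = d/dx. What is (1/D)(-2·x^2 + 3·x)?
- \frac{2 x^{3}}{3} + \frac{3 x^{2}}{2}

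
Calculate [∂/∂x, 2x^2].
4 x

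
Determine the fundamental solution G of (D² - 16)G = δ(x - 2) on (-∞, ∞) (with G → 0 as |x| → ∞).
-\frac{e^{-4|x - 2|}}{8}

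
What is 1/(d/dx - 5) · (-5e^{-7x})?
\frac{5 e^{- 7 x}}{12}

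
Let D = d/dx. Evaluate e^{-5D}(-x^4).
- x^{4} + 20 x^{3} - 150 x^{2} + 500 x - 625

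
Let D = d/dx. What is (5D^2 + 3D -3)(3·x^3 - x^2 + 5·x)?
- 9 x^{3} + 30 x^{2} + 69 x + 5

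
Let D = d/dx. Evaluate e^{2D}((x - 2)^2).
x^{2}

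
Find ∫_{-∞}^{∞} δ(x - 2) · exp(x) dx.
e^{2}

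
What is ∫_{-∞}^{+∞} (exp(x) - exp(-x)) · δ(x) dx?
0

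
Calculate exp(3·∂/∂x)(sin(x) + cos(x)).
\sqrt{2} \sin{\left(x + \frac{\pi}{4} + 3 \right)}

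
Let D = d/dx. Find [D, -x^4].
- 4 x^{3}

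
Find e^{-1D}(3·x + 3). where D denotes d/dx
3 x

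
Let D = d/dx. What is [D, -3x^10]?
- 30 x^{9}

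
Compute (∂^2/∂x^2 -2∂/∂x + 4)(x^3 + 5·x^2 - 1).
4 x^{3} + 14 x^{2} - 14 x + 6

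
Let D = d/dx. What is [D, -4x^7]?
- 28 x^{6}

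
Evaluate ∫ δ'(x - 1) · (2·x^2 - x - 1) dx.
-3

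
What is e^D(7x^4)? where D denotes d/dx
7 x^{4} + 28 x^{3} + 42 x^{2} + 28 x + 7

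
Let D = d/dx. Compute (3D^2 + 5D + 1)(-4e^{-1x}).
4 e^{- x}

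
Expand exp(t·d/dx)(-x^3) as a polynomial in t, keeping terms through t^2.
x \left(- 3 t^{2} - 3 t x - x^{2}\right)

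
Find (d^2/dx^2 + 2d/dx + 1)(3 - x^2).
- x^{2} - 4 x + 1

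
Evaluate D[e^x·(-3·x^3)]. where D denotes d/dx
3 x^{2} \left(- x - 3\right) e^{x}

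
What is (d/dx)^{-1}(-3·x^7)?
- \frac{3 x^{8}}{8}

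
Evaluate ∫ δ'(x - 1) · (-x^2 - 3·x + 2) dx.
5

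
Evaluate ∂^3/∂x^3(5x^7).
1050 x^{4}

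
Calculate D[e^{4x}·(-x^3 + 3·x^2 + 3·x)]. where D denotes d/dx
\left(- 4 x^{3} + 9 x^{2} + 18 x + 3\right) e^{4 x}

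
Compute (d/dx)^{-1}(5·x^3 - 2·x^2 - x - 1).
\frac{5 x^{4}}{4} - \frac{2 x^{3}}{3} - \frac{x^{2}}{2} - x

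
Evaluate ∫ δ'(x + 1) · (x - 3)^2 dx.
8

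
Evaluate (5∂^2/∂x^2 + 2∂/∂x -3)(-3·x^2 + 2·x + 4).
9 x^{2} - 18 x - 38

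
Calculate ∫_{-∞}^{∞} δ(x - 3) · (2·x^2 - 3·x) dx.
9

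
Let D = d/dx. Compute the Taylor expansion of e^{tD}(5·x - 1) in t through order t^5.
5 t + 5 x - 1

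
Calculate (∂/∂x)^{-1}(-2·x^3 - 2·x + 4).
- \frac{x^{4}}{2} - x^{2} + 4 x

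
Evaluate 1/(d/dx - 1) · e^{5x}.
\frac{e^{5 x}}{4}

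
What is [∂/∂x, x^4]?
4 x^{3}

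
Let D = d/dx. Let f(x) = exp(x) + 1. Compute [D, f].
e^{x}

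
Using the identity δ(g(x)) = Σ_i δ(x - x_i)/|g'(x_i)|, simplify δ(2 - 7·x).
\frac{\delta(x - 2/7)}{7}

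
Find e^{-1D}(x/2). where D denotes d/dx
\frac{x}{2} - \frac{1}{2}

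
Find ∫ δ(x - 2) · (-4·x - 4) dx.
-12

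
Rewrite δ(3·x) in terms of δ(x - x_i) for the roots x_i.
\frac{\delta(x)}{3}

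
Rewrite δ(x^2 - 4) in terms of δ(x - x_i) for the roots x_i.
\frac{\delta(x - 2) + \delta(x + 2)}{4}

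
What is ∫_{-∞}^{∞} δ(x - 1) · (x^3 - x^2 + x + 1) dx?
2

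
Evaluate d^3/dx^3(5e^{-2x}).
- 40 e^{- 2 x}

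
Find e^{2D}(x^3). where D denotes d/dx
x^{3} + 6 x^{2} + 12 x + 8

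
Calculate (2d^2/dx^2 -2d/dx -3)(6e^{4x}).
126 e^{4 x}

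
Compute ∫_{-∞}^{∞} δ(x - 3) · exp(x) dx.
e^{3}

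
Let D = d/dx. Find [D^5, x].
5D^{4}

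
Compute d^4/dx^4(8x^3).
0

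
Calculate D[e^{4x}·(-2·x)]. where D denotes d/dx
\left(- 8 x - 2\right) e^{4 x}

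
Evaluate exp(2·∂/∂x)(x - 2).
x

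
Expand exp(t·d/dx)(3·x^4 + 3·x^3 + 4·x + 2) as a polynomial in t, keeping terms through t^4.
3 t^{4} + t^{3} \left(12 x + 3\right) + 9 t^{2} x \left(2 x + 1\right) + t \left(12 x^{3} + 9 x^{2} + 4\right) + 3 x^{4} + 3 x^{3} + 4 x + 2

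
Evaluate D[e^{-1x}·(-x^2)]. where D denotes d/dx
x \left(x - 2\right) e^{- x}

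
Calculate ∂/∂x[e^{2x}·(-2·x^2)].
4 x \left(- x - 1\right) e^{2 x}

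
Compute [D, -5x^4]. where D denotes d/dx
- 20 x^{3}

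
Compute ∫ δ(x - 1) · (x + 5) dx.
6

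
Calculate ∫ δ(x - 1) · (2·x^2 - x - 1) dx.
0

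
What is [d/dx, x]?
1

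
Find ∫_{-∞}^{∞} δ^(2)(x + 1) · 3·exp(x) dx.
\frac{3}{e}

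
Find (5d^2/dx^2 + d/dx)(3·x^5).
15 x^{3} \left(x + 20\right)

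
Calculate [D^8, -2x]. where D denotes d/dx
-16D^{7}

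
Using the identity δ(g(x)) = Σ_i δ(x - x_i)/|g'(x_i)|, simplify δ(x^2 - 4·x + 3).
\frac{\delta(x - 1) + \delta(x - 3)}{2}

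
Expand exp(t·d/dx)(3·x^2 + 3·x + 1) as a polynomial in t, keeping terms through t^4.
3 t^{2} + 3 t \left(2 x + 1\right) + 3 x^{2} + 3 x + 1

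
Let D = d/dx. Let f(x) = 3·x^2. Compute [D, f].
6 x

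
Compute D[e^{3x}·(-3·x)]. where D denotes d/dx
\left(- 9 x - 3\right) e^{3 x}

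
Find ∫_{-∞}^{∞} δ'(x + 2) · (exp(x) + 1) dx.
- \frac{1}{e^{2}}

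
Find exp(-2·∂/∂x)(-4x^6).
- 4 x^{6} + 48 x^{5} - 240 x^{4} + 640 x^{3} - 960 x^{2} + 768 x - 256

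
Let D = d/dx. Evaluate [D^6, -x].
-6D^{5}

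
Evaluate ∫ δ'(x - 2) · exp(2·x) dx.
- 2 e^{4}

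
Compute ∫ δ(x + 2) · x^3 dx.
-8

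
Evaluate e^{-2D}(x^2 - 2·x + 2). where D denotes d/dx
x^{2} - 6 x + 10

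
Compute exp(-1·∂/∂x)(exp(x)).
e^{x - 1}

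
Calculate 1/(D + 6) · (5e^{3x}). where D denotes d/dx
\frac{5 e^{3 x}}{9}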